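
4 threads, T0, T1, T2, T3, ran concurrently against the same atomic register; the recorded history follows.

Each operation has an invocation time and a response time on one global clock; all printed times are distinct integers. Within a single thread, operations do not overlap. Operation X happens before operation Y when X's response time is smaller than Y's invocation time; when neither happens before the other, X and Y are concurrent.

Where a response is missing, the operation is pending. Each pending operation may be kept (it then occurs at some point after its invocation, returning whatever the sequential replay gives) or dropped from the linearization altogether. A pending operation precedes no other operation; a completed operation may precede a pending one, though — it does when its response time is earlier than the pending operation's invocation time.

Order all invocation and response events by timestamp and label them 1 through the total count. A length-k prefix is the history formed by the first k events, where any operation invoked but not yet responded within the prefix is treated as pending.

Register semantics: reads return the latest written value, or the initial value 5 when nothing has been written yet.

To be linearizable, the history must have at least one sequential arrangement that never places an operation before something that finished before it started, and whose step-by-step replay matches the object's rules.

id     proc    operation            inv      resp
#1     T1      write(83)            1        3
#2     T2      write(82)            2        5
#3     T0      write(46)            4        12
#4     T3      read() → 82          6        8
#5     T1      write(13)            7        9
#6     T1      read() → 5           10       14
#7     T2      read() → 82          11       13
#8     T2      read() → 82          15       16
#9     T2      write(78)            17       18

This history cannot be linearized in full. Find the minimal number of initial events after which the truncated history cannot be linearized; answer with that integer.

one valid order for events 1..12 is #1, #2, #4, #3, #5:
after step 1 (#1 write(83)): value 83
after step 2 (#2 write(82)): value 82
after step 3 (#4 read() → 82): value 82
after step 4 (#3 write(46)): value 46
after step 5 (#5 write(13)): value 13
include event 13 — #7 responding at 13 — and every candidate order breaks
no escape via the 1 pending operation (#6): every completion choice fails
one such order, #1, #2, #3, #4, #5, #7 (pending dropped), breaks at step 4 where #4 read() → 82 is illegal
one such order, #1, #2, #3, #5, #4, #7 (pending dropped), breaks at step 5 where #4 read() → 82 is illegal

13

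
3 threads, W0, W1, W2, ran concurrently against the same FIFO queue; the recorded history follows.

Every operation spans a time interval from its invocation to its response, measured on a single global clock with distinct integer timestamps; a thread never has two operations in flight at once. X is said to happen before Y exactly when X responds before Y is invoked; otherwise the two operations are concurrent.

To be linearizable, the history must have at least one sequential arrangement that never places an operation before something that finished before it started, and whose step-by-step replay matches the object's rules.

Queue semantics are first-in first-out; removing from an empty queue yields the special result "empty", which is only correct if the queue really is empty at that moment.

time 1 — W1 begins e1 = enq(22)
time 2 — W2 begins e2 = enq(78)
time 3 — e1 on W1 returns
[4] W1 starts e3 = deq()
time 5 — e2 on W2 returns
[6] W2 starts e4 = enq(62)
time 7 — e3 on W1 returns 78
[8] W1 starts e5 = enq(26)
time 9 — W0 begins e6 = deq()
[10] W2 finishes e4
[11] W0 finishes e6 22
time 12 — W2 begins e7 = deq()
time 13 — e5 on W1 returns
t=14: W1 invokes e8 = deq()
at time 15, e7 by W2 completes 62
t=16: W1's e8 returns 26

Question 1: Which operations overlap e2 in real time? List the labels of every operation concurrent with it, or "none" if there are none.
e2 spans [2,5]; an op avoiding the whole window 2..5 is ordered, any other is concurrent
e1 [1,3]: concurrent
e3 [4,7]: concurrent
e4 [6,10]: after
e5 [8,13]: after
e6 [9,11]: after
e7 [12,15]: after
e8 [14,16]: after

e1, e3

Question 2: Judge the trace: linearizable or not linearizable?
a witness: e2, e1, e3, e4, e5, e6, e7, e8
after step 1 (e2 enq(78)): queue <78>
after step 2 (e1 enq(22)): queue <78,22>
after step 3 (e3 deq() → 78): queue <22>
after step 4 (e4 enq(62)): queue <22,62>
after step 5 (e5 enq(26)): queue <22,62,26>
after step 6 (e6 deq() → 22): queue <62,26>
after step 7 (e7 deq() → 62): queue <26>
after step 8 (e8 deq() → 26): queue <>

linearizable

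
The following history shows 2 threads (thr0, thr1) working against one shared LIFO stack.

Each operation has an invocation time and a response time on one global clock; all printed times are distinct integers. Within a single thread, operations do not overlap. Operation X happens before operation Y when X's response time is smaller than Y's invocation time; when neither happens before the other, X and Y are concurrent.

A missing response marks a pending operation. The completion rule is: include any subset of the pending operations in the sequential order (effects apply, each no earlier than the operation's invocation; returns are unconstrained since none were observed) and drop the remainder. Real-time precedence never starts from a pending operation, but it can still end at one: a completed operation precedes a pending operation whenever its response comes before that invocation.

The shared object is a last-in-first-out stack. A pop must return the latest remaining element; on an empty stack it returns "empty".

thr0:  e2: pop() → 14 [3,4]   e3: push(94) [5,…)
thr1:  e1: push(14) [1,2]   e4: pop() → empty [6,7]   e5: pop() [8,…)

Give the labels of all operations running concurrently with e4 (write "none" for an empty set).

e3

overlap test against e4 [6,7]: concurrent iff the interval meets 6..7
e1 [1,2]: before
e2 [3,4]: before
e3 [5,…): concurrent
e5 [8,…): after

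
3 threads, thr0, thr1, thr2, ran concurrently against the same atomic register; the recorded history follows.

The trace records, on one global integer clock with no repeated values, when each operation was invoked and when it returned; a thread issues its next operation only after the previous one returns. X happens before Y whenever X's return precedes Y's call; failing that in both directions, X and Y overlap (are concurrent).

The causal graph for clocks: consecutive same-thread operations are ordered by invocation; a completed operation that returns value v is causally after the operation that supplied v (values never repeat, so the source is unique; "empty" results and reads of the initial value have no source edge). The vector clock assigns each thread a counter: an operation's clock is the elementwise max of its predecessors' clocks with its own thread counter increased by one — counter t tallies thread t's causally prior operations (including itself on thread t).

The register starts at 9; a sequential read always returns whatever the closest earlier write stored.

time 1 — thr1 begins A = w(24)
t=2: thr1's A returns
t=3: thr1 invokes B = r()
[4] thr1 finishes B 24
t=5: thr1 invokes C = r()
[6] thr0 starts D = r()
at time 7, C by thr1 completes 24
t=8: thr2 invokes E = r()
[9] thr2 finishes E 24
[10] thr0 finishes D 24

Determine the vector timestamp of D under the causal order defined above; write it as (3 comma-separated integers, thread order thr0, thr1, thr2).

no predecessors for A (invoked 1): thr1 increments from zero → (0, 1, 0)
VC(E, invoked at 8): max of VC(A)=(0, 1, 0), then +1 on thread thr2 → (0, 1, 1)
VC(B, invoked at 3): max of VC(A)=(0, 1, 0), then +1 on thread thr1 → (0, 2, 0)
VC(D, invoked at 6): max of VC(A)=(0, 1, 0), then +1 on thread thr0 → (1, 1, 0)
VC(C, invoked at 5): max of VC(A)=(0, 1, 0), VC(B)=(0, 2, 0), then +1 on thread thr1 → (0, 3, 0)
target: VC(D) = (1, 1, 0)

(1, 1, 0)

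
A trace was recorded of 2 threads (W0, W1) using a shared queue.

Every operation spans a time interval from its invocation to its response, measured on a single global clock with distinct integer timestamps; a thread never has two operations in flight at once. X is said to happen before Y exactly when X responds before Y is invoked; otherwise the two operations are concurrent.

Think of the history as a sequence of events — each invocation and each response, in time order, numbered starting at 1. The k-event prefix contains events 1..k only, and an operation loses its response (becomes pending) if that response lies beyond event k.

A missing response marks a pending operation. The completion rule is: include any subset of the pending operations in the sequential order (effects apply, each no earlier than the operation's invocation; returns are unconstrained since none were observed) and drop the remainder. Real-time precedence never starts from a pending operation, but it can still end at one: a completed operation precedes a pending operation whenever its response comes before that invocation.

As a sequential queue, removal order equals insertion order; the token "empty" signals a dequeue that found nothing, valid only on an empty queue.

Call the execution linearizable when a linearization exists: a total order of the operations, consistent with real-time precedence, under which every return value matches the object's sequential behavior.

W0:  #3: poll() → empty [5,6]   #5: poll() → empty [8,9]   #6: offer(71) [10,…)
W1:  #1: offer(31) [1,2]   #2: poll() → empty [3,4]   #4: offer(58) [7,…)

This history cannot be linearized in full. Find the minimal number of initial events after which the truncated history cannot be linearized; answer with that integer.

events 1..3 are linearizable, e.g. via #1:
step 1: #1 offer(31) — queue <31>
event 4 — #2's response, time 4 — after it, nothing linearizes
take #1, #2: step 2 already fails, because #2 poll() → empty cannot occur there

4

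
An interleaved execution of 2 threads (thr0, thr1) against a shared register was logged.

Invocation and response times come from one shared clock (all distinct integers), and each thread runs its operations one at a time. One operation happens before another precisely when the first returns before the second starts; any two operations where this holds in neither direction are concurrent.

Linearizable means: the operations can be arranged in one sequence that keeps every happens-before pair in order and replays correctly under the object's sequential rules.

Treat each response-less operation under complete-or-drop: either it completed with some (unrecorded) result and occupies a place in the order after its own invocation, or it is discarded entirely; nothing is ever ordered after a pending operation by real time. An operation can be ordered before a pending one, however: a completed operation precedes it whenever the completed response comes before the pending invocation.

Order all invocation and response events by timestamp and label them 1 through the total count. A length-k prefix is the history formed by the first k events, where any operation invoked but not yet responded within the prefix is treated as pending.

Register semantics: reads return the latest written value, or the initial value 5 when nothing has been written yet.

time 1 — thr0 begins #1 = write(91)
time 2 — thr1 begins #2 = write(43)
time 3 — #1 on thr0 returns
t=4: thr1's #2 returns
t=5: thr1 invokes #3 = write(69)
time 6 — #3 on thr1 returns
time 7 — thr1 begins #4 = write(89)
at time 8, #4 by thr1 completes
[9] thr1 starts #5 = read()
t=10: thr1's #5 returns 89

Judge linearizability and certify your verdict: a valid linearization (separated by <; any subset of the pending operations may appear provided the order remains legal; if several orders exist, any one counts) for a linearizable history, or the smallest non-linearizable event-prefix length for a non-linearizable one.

after step 1 (#1 write(91)): value 91
after step 2 (#2 write(43)): value 43
after step 3 (#3 write(69)): value 69
after step 4 (#4 write(89)): value 89
after step 5 (#5 read() → 89): value 89

linearizable — witness: #1 < #2 < #3 < #4 < #5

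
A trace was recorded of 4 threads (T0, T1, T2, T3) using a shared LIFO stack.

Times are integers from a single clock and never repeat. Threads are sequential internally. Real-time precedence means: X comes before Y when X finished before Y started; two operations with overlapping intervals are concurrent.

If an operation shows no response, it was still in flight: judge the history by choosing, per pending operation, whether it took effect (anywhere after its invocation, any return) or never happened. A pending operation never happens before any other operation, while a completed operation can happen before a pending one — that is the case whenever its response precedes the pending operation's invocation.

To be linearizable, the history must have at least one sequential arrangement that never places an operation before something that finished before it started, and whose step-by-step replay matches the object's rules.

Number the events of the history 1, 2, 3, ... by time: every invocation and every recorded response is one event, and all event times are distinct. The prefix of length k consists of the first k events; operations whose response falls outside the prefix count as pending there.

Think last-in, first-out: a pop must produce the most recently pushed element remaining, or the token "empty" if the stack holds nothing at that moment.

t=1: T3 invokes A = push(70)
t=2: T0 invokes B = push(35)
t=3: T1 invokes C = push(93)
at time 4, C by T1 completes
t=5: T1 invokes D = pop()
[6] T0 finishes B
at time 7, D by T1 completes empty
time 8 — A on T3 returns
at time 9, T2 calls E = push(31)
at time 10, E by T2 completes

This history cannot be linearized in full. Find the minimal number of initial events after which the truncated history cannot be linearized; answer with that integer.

events 1..6 are linearizable, e.g. via A, B, C:
1. A push(70) (pending, included), leaving stack <70>
2. B push(35), leaving stack <70,35>
3. C push(93), leaving stack <70,35,93>
adding event 7 (D responds at 7) leaves no legal real-time order
including or dropping the 1 pending operation (A) in any combination fails
for example B, C, D (pending dropped) fails at step 3: D pop() → empty is not legal there
for example C, B, D (pending dropped) fails at step 3: D pop() → empty is not legal there

7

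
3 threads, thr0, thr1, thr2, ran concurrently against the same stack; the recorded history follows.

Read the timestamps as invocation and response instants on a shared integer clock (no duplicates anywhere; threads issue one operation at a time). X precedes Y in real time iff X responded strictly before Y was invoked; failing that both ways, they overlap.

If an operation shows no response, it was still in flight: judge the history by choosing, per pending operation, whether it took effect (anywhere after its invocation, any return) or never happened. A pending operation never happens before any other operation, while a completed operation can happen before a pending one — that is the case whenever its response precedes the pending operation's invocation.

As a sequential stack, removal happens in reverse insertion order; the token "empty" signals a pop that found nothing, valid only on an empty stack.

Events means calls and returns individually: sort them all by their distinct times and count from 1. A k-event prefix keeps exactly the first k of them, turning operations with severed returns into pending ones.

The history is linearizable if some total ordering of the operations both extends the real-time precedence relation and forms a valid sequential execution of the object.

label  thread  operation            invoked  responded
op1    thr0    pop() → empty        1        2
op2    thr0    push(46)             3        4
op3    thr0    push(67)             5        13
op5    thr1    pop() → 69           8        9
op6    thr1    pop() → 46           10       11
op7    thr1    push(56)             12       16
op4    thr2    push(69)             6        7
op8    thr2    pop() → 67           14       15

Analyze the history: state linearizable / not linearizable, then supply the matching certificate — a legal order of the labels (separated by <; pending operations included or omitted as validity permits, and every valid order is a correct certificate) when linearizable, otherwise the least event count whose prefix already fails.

linearizable — witness: op1 < op2 < op4 < op5 < op6 < op3 < op8 < op7

1. op1 pop() → empty, leaving stack <>
2. op2 push(46), leaving stack <46>
3. op4 push(69), leaving stack <46,69>
4. op5 pop() → 69, leaving stack <46>
5. op6 pop() → 46, leaving stack <>
6. op3 push(67), leaving stack <67>
7. op8 pop() → 67, leaving stack <>
8. op7 push(56), leaving stack <56>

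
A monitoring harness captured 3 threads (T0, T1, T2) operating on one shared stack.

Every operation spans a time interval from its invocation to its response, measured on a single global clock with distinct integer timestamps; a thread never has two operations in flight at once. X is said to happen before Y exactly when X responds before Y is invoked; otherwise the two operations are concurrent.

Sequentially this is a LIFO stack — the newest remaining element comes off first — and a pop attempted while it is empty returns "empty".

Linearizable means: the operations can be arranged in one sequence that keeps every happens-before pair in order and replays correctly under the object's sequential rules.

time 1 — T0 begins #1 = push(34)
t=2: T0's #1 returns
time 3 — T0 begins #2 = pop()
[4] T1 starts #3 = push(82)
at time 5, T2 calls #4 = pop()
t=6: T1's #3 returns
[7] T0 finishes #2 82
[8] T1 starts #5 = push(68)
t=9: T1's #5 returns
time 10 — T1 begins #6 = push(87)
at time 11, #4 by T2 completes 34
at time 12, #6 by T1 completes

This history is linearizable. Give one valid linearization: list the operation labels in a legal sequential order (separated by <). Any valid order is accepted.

#1 < #3 < #2 < #4 < #5 < #6

1. #1 push(34), leaving stack <34>
2. #3 push(82), leaving stack <34,82>
3. #2 pop() → 82, leaving stack <34>
4. #4 pop() → 34, leaving stack <>
5. #5 push(68), leaving stack <68>
6. #6 push(87), leaving stack <68,87>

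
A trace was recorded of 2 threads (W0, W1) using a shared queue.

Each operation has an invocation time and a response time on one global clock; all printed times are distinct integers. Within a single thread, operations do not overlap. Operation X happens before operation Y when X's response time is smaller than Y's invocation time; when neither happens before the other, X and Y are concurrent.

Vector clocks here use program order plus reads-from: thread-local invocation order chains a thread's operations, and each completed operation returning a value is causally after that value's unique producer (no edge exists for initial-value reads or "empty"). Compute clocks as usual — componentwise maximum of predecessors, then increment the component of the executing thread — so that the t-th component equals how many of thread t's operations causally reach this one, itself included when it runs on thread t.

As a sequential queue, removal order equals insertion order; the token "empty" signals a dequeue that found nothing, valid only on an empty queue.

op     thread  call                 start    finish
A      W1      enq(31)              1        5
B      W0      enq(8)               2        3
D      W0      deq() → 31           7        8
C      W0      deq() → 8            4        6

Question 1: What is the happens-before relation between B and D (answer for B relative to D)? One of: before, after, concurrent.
before

B spans [2,3], D spans [7,8]
resp(B)=3 < inv(D)=7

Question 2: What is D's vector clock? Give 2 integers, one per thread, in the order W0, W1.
(3, 1)

root op A, invoked 1: fresh clock plus W1's own tick → (0, 1)
root op B, invoked 2: fresh clock plus W0's own tick → (1, 0)
merge at C (invoked 4): VC(B)=(1, 0), own-thread bump on W0 → (2, 0)
merge at D (invoked 7): VC(A)=(0, 1), VC(C)=(2, 0), own-thread bump on W0 → (3, 1)
target: VC(D) = (3, 1)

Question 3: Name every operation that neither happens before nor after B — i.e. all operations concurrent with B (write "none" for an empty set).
A

B runs from 2 to 3; window-overlapping ops are concurrent
A [1,5]: concurrent
C [4,6]: after
D [7,8]: after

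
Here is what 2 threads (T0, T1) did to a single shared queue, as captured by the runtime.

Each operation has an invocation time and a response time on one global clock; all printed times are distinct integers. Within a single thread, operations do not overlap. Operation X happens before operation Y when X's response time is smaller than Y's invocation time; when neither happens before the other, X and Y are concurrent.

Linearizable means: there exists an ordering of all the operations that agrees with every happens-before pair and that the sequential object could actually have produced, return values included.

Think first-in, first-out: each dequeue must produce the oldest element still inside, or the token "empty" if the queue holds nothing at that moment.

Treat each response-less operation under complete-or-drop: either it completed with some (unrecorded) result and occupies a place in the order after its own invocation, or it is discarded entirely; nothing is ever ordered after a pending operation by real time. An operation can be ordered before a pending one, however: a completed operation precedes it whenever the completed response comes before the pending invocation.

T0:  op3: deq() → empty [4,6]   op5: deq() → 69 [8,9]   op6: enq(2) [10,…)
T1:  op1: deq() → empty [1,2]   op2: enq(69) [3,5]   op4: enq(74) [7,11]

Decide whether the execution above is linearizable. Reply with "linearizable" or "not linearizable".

one valid linearization: op1, op3, op2, op4, op5
1. op1 deq() → empty, leaving queue <>
2. op3 deq() → empty, leaving queue <>
3. op2 enq(69), leaving queue <69>
4. op4 enq(74), leaving queue <69,74>
5. op5 deq() → 69, leaving queue <74>

linearizable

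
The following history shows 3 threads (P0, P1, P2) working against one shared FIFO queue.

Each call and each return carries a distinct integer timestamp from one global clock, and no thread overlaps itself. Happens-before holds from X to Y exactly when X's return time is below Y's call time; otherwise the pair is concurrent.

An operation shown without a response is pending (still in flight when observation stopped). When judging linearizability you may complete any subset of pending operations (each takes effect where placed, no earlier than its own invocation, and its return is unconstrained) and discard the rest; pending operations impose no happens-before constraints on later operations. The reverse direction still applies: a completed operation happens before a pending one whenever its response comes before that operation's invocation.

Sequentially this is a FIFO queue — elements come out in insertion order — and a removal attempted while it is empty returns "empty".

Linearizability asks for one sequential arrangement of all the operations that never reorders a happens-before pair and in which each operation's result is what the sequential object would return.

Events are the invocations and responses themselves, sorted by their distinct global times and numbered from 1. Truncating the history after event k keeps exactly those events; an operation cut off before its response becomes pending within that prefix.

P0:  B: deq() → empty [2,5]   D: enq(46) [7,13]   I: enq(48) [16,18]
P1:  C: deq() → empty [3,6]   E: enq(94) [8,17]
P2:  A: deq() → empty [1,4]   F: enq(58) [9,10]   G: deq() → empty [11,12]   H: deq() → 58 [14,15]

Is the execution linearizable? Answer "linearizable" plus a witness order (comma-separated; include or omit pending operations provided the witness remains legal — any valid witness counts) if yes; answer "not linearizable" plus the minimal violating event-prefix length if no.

not linearizable — minimal violating prefix: 12 events

events 1..11 are fine; event 12 — the response of G at time 12 — makes the prefix non-linearizable
6 orders of the 5 completed FIFO queue ops respect real time; none is legal
no escape via the 2 pending operations (D, E): every completion choice fails
for example A, B, C, F, G (pending dropped) fails at step 5: G deq() → empty is not legal there
for example A, C, B, F, G (pending dropped) fails at step 5: G deq() → empty is not legal there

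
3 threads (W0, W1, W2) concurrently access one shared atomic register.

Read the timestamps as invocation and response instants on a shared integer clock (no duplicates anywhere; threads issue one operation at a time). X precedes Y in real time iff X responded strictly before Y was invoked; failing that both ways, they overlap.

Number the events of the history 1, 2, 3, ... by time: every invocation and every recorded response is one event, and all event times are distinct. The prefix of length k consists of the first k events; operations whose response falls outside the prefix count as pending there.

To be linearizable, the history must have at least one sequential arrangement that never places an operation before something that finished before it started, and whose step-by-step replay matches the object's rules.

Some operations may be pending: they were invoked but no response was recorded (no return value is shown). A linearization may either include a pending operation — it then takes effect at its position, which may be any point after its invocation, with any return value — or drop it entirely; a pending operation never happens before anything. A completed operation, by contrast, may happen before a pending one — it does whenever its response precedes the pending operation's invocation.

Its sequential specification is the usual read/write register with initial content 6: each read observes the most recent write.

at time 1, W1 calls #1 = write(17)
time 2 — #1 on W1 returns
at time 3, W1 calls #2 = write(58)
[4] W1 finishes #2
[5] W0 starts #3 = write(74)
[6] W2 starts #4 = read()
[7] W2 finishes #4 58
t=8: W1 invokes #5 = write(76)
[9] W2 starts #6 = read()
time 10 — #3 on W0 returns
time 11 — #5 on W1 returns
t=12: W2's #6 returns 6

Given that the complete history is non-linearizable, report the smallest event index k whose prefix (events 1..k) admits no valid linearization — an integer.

12

events 1..11 are linearizable, e.g. via #1, #2, #4, #3, #5:
1. #1 write(17), leaving value 17
2. #2 write(58), leaving value 58
3. #4 read() → 58, leaving value 58
4. #3 write(74), leaving value 74
5. #5 write(76), leaving value 76
include event 12 — #6 responding at 12 — and every candidate order breaks
for example #1, #2, #3, #4, #5, #6 fails at step 4: #4 read() → 58 is not legal there
for example #1, #2, #3, #4, #6, #5 fails at step 4: #4 read() → 58 is not legal there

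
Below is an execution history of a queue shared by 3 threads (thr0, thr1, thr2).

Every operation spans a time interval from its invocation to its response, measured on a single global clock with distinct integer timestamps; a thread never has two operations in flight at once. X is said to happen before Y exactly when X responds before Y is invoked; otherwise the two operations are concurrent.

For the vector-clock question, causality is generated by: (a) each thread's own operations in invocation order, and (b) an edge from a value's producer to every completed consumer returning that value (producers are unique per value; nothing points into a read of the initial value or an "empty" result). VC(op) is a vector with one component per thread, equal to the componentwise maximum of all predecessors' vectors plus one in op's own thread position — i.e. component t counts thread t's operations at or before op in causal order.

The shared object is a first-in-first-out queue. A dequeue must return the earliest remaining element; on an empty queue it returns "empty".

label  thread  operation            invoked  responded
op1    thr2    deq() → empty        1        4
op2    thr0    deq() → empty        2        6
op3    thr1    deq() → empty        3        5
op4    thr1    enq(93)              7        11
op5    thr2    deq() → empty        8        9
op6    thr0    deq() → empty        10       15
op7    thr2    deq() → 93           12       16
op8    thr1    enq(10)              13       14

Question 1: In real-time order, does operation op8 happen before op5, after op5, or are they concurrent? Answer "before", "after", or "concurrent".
op8 spans [13,14], op5 spans [8,9]
resp(op5)=9 < inv(op8)=13

after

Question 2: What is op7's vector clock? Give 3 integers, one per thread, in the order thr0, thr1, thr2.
invoked at 1, op1 has no predecessors; its own thr2 bump gives (0, 0, 1)
invoked at 3, op3 has no predecessors; its own thr1 bump gives (0, 1, 0)
invoked at 2, op2 has no predecessors; its own thr0 bump gives (1, 0, 0)
op5 (invocation 8): componentwise max over VC(op1)=(0, 0, 1), +1 at thr2, giving (0, 0, 2)
op4 (invocation 7): componentwise max over VC(op3)=(0, 1, 0), +1 at thr1, giving (0, 2, 0)
op6 (invocation 10): componentwise max over VC(op2)=(1, 0, 0), +1 at thr0, giving (2, 0, 0)
op8 (invocation 13): componentwise max over VC(op4)=(0, 2, 0), +1 at thr1, giving (0, 3, 0)
op7 (invocation 12): componentwise max over VC(op4)=(0, 2, 0), VC(op5)=(0, 0, 2), +1 at thr2, giving (0, 2, 3)
target: VC(op7) = (0, 2, 3)

(0, 2, 3)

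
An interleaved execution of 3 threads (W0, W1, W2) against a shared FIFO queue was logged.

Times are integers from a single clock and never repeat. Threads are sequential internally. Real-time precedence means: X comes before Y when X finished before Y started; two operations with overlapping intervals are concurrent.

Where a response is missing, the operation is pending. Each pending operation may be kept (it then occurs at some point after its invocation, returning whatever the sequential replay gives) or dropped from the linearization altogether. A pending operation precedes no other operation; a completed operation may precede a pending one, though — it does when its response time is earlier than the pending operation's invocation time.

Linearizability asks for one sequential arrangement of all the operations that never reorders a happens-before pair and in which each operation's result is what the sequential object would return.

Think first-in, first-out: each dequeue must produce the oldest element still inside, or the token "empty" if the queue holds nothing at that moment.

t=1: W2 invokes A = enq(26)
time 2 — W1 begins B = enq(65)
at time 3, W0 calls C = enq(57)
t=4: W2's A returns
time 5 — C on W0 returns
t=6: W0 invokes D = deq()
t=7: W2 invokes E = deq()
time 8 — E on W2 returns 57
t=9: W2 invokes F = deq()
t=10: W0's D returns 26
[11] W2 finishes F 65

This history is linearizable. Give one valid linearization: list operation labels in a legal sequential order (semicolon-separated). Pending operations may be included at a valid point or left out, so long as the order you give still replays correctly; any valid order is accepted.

step 1: A enq(26) — queue <26>
step 2: C enq(57) — queue <26,57>
step 3: B enq(65) (pending, included) — queue <26,57,65>
step 4: D deq() → 26 — queue <57,65>
step 5: E deq() → 57 — queue <65>
step 6: F deq() → 65 — queue <>

A; C; B; D; E; F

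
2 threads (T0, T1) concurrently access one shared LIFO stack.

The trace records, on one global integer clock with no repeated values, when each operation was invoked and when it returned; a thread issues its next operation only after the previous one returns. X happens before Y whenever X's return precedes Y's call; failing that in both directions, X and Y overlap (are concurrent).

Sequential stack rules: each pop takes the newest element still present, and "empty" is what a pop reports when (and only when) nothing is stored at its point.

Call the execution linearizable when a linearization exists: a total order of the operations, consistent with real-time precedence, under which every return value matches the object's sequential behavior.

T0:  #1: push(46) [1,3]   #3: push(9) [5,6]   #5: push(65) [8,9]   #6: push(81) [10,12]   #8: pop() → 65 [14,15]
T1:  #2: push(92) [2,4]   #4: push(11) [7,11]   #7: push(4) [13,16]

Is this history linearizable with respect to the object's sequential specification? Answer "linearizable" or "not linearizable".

prefix check: 1..14 passes, 1..15 fails once #8's time-15 response joins
checked exhaustively: 6 real-time-consistent orders of 7 completed operations, zero legal LIFO stack replays
every completion of the 1 pending operation (#7) was checked; none linearizes
one such order, #1, #2, #3, #4, #5, #6, #8 (pending dropped), breaks at step 7 where #8 pop() → 65 is illegal
one such order, #1, #2, #3, #5, #4, #6, #8 (pending dropped), breaks at step 7 where #8 pop() → 65 is illegal

not linearizable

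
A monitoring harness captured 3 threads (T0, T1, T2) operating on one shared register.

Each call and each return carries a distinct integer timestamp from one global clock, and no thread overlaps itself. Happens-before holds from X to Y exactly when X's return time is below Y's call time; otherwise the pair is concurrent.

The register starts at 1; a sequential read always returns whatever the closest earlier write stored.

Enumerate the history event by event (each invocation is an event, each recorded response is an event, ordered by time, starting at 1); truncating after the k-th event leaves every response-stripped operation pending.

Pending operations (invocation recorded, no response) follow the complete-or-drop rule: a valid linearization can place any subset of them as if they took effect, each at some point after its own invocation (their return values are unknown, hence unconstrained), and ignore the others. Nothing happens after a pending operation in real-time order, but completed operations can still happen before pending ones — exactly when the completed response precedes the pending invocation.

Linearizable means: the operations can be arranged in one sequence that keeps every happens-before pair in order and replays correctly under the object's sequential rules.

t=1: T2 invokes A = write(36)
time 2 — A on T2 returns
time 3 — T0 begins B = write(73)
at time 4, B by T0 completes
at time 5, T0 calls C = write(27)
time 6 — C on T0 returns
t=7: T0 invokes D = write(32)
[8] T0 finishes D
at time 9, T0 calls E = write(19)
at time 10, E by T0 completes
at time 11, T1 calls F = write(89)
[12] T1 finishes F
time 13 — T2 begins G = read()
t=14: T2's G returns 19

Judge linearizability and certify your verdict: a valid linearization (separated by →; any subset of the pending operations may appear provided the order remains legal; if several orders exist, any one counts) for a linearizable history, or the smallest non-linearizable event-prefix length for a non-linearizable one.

the violation lands at event 14, G's response at time 14: events 1..13 linearize, events 1..14 do not
exactly one order of the 7 completed ops respects real time; the register replay fails
e.g. A, B, C, D, E, F, G: illegal at step 7, since G read() → 19 cannot apply there

not linearizable — minimal violating prefix: 14 events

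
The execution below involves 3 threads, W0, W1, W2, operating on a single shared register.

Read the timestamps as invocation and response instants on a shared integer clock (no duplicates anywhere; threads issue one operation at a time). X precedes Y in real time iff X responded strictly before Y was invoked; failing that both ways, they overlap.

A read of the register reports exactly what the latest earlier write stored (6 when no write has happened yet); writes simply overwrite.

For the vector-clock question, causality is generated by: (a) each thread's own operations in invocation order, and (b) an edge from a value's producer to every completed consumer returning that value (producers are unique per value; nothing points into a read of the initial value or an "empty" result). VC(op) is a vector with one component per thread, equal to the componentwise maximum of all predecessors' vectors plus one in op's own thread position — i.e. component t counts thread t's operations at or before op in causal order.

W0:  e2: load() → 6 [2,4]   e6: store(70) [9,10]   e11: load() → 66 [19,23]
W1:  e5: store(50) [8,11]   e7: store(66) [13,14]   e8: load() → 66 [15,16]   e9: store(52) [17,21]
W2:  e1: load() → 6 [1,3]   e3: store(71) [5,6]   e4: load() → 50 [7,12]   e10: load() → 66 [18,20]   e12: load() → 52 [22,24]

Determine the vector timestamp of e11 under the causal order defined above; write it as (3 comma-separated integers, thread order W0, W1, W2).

VC(e1, invoked at 1): no causal predecessors; +1 on W2 → (0, 0, 1)
VC(e5, invoked at 8): no causal predecessors; +1 on W1 → (0, 1, 0)
VC(e2, invoked at 2): no causal predecessors; +1 on W0 → (1, 0, 0)
from VC(e1)=(0, 0, 1), e3 (invoked 5) maxes components and bumps W2 → (0, 0, 2)
from VC(e5)=(0, 1, 0), e7 (invoked 13) maxes components and bumps W1 → (0, 2, 0)
from VC(e2)=(1, 0, 0), e6 (invoked 9) maxes components and bumps W0 → (2, 0, 0)
from VC(e7)=(0, 2, 0), e8 (invoked 15) maxes components and bumps W1 → (0, 3, 0)
from VC(e3)=(0, 0, 2), VC(e5)=(0, 1, 0), e4 (invoked 7) maxes components and bumps W2 → (0, 1, 3)
from VC(e8)=(0, 3, 0), e9 (invoked 17) maxes components and bumps W1 → (0, 4, 0)
from VC(e6)=(2, 0, 0), VC(e7)=(0, 2, 0), e11 (invoked 19) maxes components and bumps W0 → (3, 2, 0)
from VC(e4)=(0, 1, 3), VC(e7)=(0, 2, 0), e10 (invoked 18) maxes components and bumps W2 → (0, 2, 4)
from VC(e9)=(0, 4, 0), VC(e10)=(0, 2, 4), e12 (invoked 22) maxes components and bumps W2 → (0, 4, 5)
target: VC(e11) = (3, 2, 0)

(3, 2, 0)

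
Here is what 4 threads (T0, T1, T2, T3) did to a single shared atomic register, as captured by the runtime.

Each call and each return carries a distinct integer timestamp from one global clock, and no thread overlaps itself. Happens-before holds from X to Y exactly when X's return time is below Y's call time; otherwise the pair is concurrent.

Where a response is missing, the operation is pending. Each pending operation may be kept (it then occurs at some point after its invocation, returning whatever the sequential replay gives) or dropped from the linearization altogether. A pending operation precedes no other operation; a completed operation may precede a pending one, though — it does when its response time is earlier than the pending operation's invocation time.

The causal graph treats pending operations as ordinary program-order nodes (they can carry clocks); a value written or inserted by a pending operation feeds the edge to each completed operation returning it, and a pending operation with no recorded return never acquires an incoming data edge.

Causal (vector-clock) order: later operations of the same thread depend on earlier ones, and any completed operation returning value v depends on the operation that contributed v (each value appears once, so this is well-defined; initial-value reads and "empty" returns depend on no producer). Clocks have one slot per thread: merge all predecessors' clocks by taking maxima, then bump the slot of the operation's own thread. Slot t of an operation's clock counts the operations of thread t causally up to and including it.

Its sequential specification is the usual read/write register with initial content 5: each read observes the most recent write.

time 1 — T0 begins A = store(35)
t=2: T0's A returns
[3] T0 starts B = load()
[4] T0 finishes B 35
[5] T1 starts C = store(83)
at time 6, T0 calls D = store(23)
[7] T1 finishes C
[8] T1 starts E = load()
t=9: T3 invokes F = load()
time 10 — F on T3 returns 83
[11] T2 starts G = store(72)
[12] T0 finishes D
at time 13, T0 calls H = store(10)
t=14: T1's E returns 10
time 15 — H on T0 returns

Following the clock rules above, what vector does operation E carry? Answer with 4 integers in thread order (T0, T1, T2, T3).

G, invoked 11, has no incoming edges; only T2's bump applies → (0, 0, 1, 0)
C, invoked 5, has no incoming edges; only T1's bump applies → (0, 1, 0, 0)
A, invoked 1, has no incoming edges; only T0's bump applies → (1, 0, 0, 0)
invoked at 9, F merges VC(C)=(0, 1, 0, 0) and bumps T3's slot → (0, 1, 0, 1)
invoked at 3, B merges VC(A)=(1, 0, 0, 0) and bumps T0's slot → (2, 0, 0, 0)
invoked at 6, D merges VC(B)=(2, 0, 0, 0) and bumps T0's slot → (3, 0, 0, 0)
invoked at 13, H merges VC(D)=(3, 0, 0, 0) and bumps T0's slot → (4, 0, 0, 0)
invoked at 8, E merges VC(C)=(0, 1, 0, 0), VC(H)=(4, 0, 0, 0) and bumps T1's slot → (4, 2, 0, 0)
target: VC(E) = (4, 2, 0, 0)

(4, 2, 0, 0)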